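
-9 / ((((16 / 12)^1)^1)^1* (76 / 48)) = -81 / 19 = -4.26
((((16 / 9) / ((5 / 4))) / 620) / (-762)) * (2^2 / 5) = -32 / 13287375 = -0.00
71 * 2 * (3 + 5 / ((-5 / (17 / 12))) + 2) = 3053 / 6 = 508.83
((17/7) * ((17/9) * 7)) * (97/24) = 28033/216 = 129.78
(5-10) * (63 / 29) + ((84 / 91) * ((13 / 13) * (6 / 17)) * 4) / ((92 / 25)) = -1548945 / 147407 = -10.51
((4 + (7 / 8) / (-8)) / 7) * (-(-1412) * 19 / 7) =1670043 / 784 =2130.16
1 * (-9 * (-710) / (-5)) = -1278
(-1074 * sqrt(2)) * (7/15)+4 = 4-2506 * sqrt(2)/5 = -704.80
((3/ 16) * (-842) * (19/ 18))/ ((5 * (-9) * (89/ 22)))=87989/ 96120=0.92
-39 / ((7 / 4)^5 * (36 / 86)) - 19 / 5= -2389039 / 252105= -9.48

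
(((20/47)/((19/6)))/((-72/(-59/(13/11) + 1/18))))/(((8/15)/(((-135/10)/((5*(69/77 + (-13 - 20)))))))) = 4492565/306106112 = 0.01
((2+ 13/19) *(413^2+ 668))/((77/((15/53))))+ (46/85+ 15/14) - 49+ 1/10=983911223/599165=1642.14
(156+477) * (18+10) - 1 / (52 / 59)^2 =47922215 / 2704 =17722.71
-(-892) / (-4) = -223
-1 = -1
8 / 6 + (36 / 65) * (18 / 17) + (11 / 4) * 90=1653653 / 6630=249.42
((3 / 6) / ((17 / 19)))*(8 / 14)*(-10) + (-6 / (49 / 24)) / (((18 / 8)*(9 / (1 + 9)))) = -34820 / 7497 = -4.64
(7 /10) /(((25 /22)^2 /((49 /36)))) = 41503 /56250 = 0.74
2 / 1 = 2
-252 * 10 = -2520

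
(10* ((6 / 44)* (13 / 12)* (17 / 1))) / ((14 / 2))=1105 / 308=3.59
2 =2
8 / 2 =4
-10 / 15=-0.67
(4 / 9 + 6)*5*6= 580 / 3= 193.33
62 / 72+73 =2659 / 36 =73.86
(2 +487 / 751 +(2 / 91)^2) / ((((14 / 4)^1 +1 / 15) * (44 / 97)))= 23969543415 / 14639598974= 1.64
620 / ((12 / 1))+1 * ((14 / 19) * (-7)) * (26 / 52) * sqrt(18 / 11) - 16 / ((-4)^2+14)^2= 11621 / 225 - 147 * sqrt(22) / 209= 48.35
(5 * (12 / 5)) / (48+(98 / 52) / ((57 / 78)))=228 / 961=0.24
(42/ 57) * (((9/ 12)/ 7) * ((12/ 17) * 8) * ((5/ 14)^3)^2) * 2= 140625/ 76001254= 0.00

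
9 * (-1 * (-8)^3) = 4608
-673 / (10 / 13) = -8749 / 10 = -874.90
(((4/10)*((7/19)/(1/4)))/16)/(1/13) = 0.48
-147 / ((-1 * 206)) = 147 / 206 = 0.71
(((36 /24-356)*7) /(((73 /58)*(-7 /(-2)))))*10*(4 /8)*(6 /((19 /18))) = -22205880 /1387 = -16010.01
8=8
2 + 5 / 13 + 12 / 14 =295 / 91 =3.24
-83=-83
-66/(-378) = 11/63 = 0.17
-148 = -148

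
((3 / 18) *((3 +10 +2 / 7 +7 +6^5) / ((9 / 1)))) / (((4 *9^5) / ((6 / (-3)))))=-27287 / 22320522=-0.00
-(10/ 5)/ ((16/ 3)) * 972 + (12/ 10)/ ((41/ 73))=-148569/ 410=-362.36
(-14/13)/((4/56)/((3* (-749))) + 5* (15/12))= -0.17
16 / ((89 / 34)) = 544 / 89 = 6.11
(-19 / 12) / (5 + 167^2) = -0.00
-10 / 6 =-5 / 3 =-1.67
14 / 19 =0.74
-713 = -713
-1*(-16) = 16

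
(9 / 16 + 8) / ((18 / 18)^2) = 137 / 16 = 8.56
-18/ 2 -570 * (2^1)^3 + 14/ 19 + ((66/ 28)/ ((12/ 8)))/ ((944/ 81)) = -573537647/ 125552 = -4568.13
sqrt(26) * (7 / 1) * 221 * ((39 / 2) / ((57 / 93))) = 1870323 * sqrt(26) / 38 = 250968.78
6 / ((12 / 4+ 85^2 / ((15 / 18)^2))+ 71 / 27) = 81 / 140530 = 0.00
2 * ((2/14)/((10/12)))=12/35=0.34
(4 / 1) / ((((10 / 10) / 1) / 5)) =20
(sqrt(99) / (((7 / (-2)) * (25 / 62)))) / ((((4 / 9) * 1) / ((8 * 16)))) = -107136 * sqrt(11) / 175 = -2030.46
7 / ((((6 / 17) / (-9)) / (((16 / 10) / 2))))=-714 / 5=-142.80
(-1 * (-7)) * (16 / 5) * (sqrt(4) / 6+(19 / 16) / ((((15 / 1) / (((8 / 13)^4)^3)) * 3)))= 39149922696173968 / 5242069152558225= 7.47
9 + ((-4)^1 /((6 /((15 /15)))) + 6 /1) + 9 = 70 /3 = 23.33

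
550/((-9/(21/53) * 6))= -1925/477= -4.04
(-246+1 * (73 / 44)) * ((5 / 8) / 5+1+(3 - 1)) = -268775 / 352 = -763.57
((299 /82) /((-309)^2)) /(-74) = -299 /579378708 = -0.00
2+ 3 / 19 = 41 / 19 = 2.16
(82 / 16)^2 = 26.27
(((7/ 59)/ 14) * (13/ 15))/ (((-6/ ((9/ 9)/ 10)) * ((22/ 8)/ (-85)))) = 221/ 58410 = 0.00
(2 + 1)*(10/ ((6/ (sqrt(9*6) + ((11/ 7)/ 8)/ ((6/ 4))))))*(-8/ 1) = -120*sqrt(6) -110/ 21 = -299.18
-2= -2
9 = 9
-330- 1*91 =-421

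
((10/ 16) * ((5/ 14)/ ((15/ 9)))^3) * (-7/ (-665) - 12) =-30753/ 417088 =-0.07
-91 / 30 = -3.03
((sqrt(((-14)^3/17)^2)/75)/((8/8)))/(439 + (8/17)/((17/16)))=46648/9524925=0.00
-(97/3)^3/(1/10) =-9126730/27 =-338027.04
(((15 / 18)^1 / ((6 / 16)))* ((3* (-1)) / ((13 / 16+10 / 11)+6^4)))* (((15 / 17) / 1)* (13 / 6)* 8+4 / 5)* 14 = -78848 / 68119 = -1.16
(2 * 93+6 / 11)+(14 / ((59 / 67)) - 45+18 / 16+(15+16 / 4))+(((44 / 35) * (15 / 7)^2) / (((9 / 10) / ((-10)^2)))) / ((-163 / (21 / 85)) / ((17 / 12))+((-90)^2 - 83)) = 2389042966267 / 13447752472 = 177.65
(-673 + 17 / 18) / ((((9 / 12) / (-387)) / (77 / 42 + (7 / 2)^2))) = 4883827.72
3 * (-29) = -87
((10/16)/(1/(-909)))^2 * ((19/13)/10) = 78496695/1664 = 47173.49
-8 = -8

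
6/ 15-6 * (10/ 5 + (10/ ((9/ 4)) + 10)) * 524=-775514/ 15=-51700.93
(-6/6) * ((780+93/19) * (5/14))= -74565/266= -280.32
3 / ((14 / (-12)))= -18 / 7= -2.57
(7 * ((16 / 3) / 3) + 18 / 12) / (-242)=-251 / 4356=-0.06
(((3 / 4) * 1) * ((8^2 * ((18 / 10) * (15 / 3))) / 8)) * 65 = 3510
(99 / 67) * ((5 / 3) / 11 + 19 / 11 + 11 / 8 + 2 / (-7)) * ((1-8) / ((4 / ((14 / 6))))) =-38395 / 2144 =-17.91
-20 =-20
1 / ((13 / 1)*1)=1 / 13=0.08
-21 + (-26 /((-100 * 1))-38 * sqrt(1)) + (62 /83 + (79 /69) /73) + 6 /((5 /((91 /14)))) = -1048884287 /20903550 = -50.18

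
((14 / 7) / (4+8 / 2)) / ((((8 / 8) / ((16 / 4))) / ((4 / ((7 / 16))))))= 64 / 7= 9.14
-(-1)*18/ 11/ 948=3/ 1738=0.00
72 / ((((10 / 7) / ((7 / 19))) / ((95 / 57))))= 588 / 19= 30.95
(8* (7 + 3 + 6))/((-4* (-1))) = 32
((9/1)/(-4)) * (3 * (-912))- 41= 6115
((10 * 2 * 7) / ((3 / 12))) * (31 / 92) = 4340 / 23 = 188.70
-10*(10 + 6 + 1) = -170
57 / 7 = 8.14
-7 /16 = -0.44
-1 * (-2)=2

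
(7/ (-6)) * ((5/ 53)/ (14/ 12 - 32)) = 7/ 1961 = 0.00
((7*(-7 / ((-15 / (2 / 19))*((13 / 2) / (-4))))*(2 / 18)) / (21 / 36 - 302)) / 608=98 / 763856145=0.00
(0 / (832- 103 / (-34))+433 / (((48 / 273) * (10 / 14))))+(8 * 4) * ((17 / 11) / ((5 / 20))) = 3645.58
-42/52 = -21/26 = -0.81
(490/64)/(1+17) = 245/576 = 0.43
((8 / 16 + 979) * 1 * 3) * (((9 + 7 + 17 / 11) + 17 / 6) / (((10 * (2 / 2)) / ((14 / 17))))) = 3688797 / 748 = 4931.55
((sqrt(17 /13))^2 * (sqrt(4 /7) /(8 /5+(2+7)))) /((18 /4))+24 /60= 340 * sqrt(7) /43407+2 /5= 0.42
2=2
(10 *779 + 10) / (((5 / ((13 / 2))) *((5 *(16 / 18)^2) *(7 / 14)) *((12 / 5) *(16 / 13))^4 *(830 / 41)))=74212188375 / 22280142848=3.33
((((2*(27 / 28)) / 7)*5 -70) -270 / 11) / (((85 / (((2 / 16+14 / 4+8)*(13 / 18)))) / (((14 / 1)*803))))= -590939453 / 5712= -103455.79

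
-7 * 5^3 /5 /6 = -175 /6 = -29.17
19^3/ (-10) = -6859/ 10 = -685.90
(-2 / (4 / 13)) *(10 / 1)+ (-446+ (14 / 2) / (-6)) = -3073 / 6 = -512.17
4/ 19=0.21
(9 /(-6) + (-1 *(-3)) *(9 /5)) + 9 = 12.90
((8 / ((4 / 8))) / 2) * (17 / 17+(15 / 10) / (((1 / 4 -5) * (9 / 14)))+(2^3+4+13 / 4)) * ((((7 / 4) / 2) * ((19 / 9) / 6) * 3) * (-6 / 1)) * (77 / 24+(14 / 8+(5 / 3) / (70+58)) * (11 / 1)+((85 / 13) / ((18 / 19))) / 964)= -2052315588911 / 129931776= -15795.33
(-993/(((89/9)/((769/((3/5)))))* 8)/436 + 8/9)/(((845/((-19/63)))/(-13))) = -1911491941/11440971360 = -0.17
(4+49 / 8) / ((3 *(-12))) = -9 / 32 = -0.28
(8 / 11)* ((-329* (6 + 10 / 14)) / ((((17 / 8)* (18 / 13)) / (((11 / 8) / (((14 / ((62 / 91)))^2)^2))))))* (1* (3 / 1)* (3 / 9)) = -0.00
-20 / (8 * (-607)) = 5 / 1214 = 0.00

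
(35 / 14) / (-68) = -5 / 136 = -0.04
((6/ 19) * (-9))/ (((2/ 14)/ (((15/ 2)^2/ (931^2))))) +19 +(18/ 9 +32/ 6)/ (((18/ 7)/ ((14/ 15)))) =41276908427/ 1905635970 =21.66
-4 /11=-0.36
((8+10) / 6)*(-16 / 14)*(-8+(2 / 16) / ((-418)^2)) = 33547005 / 1223068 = 27.43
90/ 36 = 5/ 2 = 2.50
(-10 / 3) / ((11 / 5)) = -50 / 33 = -1.52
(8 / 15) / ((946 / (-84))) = -112 / 2365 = -0.05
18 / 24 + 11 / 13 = 83 / 52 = 1.60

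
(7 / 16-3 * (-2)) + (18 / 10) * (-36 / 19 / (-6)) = 10649 / 1520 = 7.01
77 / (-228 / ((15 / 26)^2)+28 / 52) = -75075 / 667363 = -0.11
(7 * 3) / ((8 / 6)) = 15.75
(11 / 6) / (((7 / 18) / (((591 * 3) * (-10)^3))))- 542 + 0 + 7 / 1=-8358963.57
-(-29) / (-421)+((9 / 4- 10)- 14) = -21.82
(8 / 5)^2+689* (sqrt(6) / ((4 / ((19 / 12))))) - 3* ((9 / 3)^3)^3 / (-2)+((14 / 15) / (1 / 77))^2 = 13091* sqrt(6) / 48+3122269 / 90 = 35359.93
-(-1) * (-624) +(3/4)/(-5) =-12483/20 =-624.15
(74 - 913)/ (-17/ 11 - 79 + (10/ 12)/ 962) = 53269788/ 5113937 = 10.42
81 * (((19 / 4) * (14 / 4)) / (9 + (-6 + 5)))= 10773 / 64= 168.33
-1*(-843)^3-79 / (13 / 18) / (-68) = 264792082005 / 442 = 599077108.61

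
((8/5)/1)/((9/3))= 0.53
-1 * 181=-181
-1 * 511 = -511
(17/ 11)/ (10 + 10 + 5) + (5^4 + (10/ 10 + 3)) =172992/ 275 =629.06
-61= -61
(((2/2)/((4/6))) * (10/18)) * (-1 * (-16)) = 40/3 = 13.33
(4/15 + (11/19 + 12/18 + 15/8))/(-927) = -7723/2113560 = -0.00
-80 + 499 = 419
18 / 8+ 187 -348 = -635 / 4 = -158.75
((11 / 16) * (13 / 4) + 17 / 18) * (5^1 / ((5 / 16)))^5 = 29999104 / 9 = 3333233.78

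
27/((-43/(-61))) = 1647/43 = 38.30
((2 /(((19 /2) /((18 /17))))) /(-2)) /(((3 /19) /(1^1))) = -12 /17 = -0.71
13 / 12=1.08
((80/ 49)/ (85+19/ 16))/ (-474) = -640/ 16014327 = -0.00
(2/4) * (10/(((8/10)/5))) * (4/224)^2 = 125/12544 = 0.01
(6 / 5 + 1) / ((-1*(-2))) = 11 / 10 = 1.10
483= 483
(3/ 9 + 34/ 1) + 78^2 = 18355/ 3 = 6118.33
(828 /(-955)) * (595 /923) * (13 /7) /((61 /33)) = -464508 /827221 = -0.56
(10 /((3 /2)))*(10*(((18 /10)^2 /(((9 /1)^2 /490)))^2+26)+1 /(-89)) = 7300828 /267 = 27343.93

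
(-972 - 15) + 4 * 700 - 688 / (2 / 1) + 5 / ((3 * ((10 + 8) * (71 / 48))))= 938731 / 639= 1469.06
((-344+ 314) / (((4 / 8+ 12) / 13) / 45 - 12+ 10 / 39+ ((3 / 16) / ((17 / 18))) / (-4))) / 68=432 / 11527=0.04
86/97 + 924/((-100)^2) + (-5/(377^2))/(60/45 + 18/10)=1585875529141/1619915277500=0.98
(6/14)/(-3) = -1/7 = -0.14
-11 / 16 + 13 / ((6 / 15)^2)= 1289 / 16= 80.56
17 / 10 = 1.70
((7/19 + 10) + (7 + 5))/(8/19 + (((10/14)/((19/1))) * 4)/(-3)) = 8925/148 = 60.30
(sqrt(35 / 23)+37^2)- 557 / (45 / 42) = sqrt(805) / 23+12737 / 15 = 850.37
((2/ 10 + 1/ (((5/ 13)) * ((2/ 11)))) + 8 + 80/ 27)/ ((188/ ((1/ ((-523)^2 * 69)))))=1375/ 191603782152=0.00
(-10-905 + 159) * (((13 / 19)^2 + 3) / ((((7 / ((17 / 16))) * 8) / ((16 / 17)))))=-16902 / 361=-46.82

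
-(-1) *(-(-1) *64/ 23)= 64/ 23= 2.78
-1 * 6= -6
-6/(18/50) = -50/3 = -16.67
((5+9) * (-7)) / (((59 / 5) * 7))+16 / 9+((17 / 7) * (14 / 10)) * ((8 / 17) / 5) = 12098 / 13275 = 0.91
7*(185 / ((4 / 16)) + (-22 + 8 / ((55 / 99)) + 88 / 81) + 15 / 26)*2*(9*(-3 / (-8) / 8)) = 54107809 / 12480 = 4335.56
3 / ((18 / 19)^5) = 2476099 / 629856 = 3.93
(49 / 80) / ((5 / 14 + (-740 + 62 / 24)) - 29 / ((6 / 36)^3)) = -1029 / 11761780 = -0.00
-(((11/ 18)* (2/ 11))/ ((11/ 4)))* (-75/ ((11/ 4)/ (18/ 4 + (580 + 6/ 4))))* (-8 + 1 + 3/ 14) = -11134000/ 2541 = -4381.74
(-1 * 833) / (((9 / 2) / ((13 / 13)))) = -1666 / 9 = -185.11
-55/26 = -2.12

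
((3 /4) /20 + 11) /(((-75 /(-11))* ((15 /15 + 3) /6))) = 9713 /4000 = 2.43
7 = 7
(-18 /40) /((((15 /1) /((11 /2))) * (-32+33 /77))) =231 /44200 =0.01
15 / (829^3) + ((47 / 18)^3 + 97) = 381444789838283 / 3322623305448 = 114.80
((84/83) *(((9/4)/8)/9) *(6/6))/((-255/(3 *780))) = -819/2822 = -0.29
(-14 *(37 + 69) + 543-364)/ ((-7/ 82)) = 107010/ 7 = 15287.14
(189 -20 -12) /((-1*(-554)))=157 /554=0.28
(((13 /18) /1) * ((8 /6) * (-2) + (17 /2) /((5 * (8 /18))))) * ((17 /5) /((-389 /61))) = -1873859 /4201200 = -0.45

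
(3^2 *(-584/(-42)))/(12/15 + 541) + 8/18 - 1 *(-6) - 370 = -6889724/18963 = -363.32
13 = 13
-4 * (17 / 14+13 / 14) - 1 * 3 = -81 / 7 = -11.57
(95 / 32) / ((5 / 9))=5.34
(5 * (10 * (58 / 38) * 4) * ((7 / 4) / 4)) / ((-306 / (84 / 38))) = -35525 / 36822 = -0.96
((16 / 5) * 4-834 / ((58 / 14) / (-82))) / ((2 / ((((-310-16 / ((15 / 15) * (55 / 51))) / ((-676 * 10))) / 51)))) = 314682791 / 40433250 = 7.78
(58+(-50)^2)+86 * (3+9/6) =2945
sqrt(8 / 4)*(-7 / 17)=-7*sqrt(2) / 17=-0.58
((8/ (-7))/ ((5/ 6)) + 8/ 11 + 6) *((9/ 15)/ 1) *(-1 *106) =-655716/ 1925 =-340.63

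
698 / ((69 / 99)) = 23034 / 23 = 1001.48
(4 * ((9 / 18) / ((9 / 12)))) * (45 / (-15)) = -8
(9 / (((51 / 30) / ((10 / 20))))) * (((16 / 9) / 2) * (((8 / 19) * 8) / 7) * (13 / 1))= 33280 / 2261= 14.72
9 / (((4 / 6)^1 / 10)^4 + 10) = 455625 / 506251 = 0.90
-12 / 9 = -4 / 3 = -1.33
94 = 94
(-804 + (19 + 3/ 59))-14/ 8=-185661/ 236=-786.70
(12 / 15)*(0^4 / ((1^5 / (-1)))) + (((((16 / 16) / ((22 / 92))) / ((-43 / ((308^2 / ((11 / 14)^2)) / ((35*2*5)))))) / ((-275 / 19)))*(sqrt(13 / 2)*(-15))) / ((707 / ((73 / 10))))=-75031152*sqrt(26) / 328439375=-1.16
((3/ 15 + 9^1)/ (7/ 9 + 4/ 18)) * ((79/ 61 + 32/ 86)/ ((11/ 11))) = 201158/ 13115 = 15.34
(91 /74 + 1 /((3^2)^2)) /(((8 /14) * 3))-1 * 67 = -4767061 /71928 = -66.28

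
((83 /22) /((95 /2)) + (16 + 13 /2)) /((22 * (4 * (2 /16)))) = 47191 /22990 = 2.05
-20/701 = -0.03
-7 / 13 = -0.54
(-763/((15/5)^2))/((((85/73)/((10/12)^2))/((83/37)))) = -23115085/203796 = -113.42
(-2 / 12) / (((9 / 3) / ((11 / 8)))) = -11 / 144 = -0.08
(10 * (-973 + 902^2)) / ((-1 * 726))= -1354385 / 121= -11193.26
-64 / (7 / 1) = -64 / 7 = -9.14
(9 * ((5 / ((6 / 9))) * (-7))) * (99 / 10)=-4677.75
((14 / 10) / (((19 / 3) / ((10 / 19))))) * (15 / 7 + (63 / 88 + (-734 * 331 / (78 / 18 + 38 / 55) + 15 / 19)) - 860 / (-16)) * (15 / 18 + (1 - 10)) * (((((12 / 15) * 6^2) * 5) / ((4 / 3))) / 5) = 619992374698557 / 625472210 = 991238.88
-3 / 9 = -1 / 3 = -0.33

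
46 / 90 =23 / 45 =0.51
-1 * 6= -6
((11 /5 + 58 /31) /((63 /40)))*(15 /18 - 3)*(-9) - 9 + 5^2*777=12672628 /651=19466.40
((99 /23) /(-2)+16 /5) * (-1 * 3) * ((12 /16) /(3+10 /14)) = -15183 /23920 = -0.63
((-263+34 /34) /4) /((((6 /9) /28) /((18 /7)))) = -7074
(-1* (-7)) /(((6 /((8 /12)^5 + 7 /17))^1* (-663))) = -15715 /16433118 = -0.00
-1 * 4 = -4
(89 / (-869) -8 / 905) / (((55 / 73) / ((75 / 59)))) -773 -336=-1919093288 / 1730179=-1109.19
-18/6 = -3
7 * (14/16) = 49/8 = 6.12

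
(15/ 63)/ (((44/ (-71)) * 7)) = -355/ 6468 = -0.05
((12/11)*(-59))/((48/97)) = -5723/44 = -130.07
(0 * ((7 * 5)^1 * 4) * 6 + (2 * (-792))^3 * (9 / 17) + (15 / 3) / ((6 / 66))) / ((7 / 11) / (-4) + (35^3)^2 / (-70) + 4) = 1573840461644 / 19643178377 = 80.12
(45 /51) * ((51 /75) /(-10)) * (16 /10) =-12 /125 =-0.10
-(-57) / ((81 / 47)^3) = 1972637 / 177147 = 11.14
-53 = -53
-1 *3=-3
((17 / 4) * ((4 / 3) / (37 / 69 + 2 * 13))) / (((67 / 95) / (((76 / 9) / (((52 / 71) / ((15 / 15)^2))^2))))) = 3557710955 / 746366868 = 4.77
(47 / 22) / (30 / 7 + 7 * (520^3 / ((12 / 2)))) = 987 / 75787713980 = 0.00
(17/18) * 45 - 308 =-531/2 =-265.50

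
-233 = -233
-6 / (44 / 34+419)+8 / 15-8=-160354 / 21435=-7.48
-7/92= -0.08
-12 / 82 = -6 / 41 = -0.15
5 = 5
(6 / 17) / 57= 2 / 323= 0.01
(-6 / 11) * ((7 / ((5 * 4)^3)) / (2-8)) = 7 / 88000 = 0.00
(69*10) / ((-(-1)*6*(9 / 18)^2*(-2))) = -230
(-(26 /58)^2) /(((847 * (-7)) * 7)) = 169 /34904023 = 0.00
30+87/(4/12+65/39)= 73.50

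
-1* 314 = -314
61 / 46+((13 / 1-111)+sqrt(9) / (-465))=-689331 / 7130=-96.68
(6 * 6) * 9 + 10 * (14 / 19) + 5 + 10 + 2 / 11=72429 / 209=346.55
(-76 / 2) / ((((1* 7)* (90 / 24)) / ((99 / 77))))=-456 / 245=-1.86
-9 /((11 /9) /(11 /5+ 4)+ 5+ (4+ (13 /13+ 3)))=-2511 /3682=-0.68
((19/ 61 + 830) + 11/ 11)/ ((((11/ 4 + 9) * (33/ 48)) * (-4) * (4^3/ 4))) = -4610/ 2867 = -1.61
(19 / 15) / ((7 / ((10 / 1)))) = 38 / 21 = 1.81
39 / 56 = 0.70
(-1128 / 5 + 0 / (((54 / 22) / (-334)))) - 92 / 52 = -14779 / 65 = -227.37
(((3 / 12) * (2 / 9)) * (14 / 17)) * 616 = 4312 / 153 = 28.18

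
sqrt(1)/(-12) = -1/12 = -0.08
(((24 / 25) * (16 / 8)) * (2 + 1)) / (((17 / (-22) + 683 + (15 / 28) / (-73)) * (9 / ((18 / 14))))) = 51392 / 42608425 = 0.00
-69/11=-6.27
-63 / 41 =-1.54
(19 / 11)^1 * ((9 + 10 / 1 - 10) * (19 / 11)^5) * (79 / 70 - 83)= -220598136009 / 11273570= -19567.73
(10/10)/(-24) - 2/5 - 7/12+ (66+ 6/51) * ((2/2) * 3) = 134183/680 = 197.33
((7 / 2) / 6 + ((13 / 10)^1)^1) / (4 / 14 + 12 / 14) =791 / 480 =1.65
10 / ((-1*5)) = -2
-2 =-2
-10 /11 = -0.91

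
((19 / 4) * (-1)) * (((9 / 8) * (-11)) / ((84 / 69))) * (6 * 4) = 129789 / 112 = 1158.83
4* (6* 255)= 6120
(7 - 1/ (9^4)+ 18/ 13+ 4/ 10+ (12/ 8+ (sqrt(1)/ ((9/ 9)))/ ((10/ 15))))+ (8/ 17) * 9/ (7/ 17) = 65885107/ 2985255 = 22.07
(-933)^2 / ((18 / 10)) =483605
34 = 34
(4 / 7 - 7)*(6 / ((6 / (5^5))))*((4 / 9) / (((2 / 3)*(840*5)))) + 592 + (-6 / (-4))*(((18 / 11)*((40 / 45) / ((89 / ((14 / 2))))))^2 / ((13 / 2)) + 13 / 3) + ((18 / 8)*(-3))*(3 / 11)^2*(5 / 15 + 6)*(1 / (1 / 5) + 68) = 443477404063 / 1221053834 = 363.19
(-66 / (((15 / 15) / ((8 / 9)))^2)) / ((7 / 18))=-2816 / 21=-134.10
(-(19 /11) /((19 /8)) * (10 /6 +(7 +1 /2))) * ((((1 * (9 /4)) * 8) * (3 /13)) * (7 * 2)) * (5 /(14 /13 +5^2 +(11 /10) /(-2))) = -504000 /6637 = -75.94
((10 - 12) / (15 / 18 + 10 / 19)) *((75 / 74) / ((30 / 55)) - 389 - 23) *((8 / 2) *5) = 13839828 / 1147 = 12066.11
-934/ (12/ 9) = -1401/ 2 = -700.50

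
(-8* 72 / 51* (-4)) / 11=768 / 187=4.11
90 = 90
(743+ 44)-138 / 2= 718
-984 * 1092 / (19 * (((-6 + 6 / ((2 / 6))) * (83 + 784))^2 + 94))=-76752 / 146901635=-0.00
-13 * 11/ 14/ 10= -143/ 140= -1.02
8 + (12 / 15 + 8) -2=74 / 5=14.80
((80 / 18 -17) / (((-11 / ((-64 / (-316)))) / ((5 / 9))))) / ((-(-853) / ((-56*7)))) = -3543680 / 60041817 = -0.06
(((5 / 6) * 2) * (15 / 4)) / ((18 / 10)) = 125 / 36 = 3.47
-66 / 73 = -0.90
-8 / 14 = -0.57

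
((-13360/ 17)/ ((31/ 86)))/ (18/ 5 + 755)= -5744800/ 1998911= -2.87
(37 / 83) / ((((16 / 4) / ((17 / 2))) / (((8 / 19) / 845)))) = 0.00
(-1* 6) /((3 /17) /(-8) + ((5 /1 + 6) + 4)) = -272 /679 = -0.40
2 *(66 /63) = 44 /21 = 2.10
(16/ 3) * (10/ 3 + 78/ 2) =2032/ 9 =225.78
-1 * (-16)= 16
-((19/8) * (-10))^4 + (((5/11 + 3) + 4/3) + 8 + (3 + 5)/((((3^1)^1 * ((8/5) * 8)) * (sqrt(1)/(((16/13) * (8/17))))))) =-593995307773/1867008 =-318153.60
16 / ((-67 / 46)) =-736 / 67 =-10.99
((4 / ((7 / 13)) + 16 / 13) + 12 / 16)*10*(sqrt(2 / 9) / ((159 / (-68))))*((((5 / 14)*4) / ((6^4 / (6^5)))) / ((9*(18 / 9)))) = -5822500*sqrt(2) / 911547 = -9.03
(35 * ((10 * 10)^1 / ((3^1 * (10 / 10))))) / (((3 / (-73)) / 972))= -27594000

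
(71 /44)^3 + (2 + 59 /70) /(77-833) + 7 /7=2928954473 /563492160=5.20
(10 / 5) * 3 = 6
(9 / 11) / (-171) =-1 / 209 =-0.00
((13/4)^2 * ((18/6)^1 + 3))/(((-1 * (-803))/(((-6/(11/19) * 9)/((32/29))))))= -7542639/1130624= -6.67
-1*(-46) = 46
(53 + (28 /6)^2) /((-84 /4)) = -673 /189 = -3.56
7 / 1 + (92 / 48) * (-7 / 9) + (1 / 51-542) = -984961 / 1836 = -536.47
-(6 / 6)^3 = -1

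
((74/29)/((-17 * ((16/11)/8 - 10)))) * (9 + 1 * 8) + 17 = 27029/1566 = 17.26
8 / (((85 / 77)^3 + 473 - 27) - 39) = 456533 / 23302882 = 0.02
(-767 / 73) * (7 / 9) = -5369 / 657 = -8.17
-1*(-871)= 871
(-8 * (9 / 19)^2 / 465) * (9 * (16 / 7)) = -31104 / 391685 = -0.08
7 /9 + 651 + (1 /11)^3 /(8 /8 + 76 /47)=320113627 /491139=651.78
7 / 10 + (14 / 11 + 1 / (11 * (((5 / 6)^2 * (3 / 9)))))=1301 / 550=2.37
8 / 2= 4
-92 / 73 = -1.26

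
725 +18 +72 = 815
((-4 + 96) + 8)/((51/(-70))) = -7000/51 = -137.25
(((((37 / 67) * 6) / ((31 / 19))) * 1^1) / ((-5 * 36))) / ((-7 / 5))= 703 / 87234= 0.01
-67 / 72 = -0.93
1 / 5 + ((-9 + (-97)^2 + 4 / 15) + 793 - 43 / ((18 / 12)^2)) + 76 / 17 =7786802 / 765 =10178.83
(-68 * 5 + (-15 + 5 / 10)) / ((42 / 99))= -23397 / 28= -835.61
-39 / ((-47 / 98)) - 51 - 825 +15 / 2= -73995 / 94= -787.18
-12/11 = -1.09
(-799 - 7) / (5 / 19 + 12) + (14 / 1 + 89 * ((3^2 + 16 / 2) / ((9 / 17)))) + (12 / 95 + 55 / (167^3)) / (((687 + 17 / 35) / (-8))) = 2806.16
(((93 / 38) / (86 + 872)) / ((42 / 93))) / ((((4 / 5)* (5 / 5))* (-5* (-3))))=961 / 2038624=0.00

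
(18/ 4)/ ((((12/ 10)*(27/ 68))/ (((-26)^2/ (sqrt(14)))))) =28730*sqrt(14)/ 63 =1706.31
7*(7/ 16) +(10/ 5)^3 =177/ 16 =11.06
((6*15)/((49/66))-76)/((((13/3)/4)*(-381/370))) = -3279680/80899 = -40.54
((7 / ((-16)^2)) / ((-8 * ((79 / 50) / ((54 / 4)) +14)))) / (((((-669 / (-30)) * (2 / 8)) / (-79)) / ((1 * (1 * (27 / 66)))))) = 16797375 / 11967814144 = 0.00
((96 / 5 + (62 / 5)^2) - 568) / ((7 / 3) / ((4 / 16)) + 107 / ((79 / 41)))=-2340612 / 384325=-6.09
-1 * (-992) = 992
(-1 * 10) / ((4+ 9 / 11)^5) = -1610510 / 418195493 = -0.00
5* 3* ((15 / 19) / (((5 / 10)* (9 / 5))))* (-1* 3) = -39.47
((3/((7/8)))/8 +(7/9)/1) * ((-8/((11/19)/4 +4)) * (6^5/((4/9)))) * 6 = -59885568/245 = -244430.89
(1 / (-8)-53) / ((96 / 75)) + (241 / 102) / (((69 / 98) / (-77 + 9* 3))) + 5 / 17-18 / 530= -49902205751 / 238728960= -209.03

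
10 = 10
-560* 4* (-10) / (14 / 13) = 20800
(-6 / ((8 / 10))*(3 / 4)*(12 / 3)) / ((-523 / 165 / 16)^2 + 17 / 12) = -156816000 / 10147129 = -15.45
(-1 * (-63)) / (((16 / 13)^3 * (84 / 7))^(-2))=152202903552 / 4826809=31532.82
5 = 5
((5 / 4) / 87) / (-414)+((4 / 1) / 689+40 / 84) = 334895261 / 694859256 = 0.48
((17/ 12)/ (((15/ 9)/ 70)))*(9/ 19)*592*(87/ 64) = 3447549/ 152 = 22681.24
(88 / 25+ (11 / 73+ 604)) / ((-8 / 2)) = -1108999 / 7300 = -151.92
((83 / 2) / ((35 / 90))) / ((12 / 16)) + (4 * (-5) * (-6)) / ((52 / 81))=29958 / 91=329.21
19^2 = 361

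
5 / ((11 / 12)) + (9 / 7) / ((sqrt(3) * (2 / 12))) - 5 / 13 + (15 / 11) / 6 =18 * sqrt(3) / 7 + 1515 / 286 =9.75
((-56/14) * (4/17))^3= -4096/4913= -0.83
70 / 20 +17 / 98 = 180 / 49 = 3.67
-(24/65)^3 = -13824/274625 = -0.05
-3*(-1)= 3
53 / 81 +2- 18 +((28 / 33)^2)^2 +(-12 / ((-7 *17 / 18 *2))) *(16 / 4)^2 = -14412415 / 47041533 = -0.31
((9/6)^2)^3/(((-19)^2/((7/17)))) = 5103/392768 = 0.01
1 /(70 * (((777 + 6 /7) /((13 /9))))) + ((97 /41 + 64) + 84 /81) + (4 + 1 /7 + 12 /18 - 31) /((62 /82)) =142849781411 /4359974850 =32.76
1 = 1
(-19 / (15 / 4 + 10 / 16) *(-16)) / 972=608 / 8505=0.07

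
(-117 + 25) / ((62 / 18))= -828 / 31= -26.71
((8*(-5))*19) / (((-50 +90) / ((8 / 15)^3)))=-9728 / 3375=-2.88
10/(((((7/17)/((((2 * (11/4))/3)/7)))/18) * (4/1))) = 28.62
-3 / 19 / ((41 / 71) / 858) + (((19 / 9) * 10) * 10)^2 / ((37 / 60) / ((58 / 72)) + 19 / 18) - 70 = 24168.83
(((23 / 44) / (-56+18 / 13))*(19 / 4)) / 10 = -5681 / 1249600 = -0.00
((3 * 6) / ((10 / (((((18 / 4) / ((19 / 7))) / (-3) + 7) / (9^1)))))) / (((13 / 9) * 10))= 441 / 4940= 0.09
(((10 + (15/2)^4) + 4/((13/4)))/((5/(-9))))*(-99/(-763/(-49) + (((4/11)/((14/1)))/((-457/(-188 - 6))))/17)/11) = 32002804851633/9688035760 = 3303.33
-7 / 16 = -0.44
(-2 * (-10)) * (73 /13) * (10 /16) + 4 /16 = 3663 /52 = 70.44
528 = 528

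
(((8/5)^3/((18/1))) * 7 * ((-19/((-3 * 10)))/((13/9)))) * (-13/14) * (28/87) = -34048/163125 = -0.21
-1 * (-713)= 713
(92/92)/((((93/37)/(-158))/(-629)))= 3677134/93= 39539.08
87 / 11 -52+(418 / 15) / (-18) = -67774 / 1485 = -45.64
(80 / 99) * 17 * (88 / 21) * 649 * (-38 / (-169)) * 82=22002449920 / 31941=688846.62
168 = 168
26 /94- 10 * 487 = -228877 /47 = -4869.72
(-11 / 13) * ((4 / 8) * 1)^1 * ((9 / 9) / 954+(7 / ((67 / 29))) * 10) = -21303557 / 1661868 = -12.82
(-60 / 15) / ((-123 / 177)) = 236 / 41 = 5.76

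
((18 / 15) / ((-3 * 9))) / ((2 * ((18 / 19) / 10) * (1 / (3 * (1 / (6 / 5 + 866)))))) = -95 / 117072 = -0.00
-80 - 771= -851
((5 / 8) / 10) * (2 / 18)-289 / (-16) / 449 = 1525 / 32328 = 0.05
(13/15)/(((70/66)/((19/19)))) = 143/175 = 0.82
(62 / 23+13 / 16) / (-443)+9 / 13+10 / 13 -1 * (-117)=251040177 / 2119312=118.45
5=5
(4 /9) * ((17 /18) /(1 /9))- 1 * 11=-65 /9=-7.22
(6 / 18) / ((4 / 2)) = 1 / 6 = 0.17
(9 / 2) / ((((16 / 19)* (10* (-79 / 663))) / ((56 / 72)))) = -88179 / 25280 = -3.49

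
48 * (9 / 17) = 432 / 17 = 25.41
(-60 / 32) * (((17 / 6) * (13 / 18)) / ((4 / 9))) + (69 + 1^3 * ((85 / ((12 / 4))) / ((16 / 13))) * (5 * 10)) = 465181 / 384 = 1211.41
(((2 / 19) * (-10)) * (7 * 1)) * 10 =-1400 / 19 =-73.68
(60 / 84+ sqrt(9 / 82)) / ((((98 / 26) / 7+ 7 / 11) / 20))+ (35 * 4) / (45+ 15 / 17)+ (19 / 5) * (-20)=-77445 / 1274+ 715 * sqrt(82) / 1148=-55.15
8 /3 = 2.67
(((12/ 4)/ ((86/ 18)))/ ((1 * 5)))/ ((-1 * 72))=-3/ 1720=-0.00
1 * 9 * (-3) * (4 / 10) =-54 / 5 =-10.80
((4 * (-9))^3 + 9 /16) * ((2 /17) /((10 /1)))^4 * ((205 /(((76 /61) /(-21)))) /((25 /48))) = 406985229 /68637500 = 5.93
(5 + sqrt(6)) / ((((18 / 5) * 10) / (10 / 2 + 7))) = sqrt(6) / 3 + 5 / 3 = 2.48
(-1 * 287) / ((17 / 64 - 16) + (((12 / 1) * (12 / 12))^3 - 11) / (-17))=18368 / 7471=2.46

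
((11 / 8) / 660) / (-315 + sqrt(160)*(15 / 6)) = -21 / 3143200 - sqrt(10) / 4714800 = -0.00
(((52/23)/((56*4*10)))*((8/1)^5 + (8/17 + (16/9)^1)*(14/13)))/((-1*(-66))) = 370343/738990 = 0.50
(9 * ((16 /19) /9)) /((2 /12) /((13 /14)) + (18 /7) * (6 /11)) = 48048 /90269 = 0.53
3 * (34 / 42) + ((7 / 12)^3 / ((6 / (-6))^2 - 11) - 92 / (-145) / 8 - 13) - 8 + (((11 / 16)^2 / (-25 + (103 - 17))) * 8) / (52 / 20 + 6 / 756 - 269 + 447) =-450704116354423 / 24347086081920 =-18.51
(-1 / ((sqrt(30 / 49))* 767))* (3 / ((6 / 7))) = -49* sqrt(30) / 46020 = -0.01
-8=-8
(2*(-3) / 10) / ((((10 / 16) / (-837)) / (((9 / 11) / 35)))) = 180792 / 9625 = 18.78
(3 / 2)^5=243 / 32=7.59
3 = 3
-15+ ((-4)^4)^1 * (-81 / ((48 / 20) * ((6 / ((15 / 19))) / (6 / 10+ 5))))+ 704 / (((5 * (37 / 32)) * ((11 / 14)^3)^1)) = -2607294797 / 425315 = -6130.27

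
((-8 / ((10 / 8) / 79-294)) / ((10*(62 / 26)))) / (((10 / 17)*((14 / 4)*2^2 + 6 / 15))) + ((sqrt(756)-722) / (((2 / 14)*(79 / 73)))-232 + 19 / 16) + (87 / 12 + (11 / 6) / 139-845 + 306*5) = -95828612872774141 / 22769165872080 + 3066*sqrt(21) / 79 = -4030.85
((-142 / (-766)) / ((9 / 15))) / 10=71 / 2298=0.03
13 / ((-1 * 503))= -13 / 503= -0.03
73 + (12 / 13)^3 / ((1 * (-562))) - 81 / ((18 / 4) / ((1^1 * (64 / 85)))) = 3119431481 / 52475345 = 59.45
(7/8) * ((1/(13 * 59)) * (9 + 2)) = 77/6136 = 0.01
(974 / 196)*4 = 974 / 49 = 19.88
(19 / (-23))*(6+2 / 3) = -380 / 69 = -5.51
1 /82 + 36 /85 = 3037 /6970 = 0.44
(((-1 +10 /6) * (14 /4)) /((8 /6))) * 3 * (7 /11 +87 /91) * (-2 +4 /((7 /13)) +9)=241491 /2002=120.62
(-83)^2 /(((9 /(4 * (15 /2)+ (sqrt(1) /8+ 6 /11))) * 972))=18593411 /769824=24.15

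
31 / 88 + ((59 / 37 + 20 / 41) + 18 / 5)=4028023 / 667480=6.03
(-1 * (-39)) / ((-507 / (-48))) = 48 / 13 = 3.69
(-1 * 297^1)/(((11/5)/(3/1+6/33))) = -4725/11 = -429.55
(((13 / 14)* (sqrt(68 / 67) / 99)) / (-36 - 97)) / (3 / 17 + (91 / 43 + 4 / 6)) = -9503* sqrt(1139) / 13359282090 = -0.00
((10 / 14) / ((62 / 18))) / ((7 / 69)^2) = 214245 / 10633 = 20.15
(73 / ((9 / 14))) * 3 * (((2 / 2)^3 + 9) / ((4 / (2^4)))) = 40880 / 3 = 13626.67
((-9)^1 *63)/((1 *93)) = -189/31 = -6.10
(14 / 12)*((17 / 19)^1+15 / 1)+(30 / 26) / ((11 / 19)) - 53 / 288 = 15926015 / 782496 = 20.35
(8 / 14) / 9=4 / 63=0.06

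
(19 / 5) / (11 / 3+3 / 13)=39 / 40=0.98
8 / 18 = 4 / 9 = 0.44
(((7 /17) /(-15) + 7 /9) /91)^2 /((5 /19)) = 127756 /494515125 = 0.00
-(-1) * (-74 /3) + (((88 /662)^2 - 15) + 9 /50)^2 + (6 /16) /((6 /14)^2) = 11792586688108477 /60018063605000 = 196.48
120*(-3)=-360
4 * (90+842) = 3728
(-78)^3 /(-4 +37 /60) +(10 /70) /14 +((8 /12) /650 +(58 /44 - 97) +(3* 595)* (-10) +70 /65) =1864139839006 /15240225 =122317.08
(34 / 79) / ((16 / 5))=85 / 632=0.13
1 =1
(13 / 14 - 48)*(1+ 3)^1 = -1318 / 7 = -188.29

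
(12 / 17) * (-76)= -912 / 17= -53.65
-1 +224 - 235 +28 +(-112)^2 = 12560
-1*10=-10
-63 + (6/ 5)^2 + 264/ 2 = 1761/ 25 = 70.44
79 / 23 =3.43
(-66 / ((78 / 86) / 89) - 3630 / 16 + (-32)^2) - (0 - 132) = -576923 / 104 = -5547.34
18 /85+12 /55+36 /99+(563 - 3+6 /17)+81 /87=15240733 /27115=562.08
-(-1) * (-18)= -18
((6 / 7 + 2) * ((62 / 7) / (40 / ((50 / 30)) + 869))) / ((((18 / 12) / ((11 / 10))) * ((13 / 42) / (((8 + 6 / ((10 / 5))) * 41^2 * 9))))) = 907982064 / 81263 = 11173.38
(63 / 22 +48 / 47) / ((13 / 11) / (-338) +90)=52221 / 1209733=0.04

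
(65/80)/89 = 13/1424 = 0.01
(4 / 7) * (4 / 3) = 16 / 21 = 0.76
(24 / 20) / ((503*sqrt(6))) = 0.00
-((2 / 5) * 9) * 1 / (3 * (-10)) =3 / 25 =0.12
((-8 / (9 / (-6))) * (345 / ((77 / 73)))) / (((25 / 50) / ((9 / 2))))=1208880 / 77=15699.74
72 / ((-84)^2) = 1 / 98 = 0.01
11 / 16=0.69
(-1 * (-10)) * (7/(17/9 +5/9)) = 28.64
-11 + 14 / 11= -107 / 11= -9.73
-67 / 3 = -22.33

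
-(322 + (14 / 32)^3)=-1319255 / 4096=-322.08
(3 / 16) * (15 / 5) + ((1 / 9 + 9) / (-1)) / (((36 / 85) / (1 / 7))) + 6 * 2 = 9.49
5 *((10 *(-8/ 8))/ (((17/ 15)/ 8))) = -6000/ 17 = -352.94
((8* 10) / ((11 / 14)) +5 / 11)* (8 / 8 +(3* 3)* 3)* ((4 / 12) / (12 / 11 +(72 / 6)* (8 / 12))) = 105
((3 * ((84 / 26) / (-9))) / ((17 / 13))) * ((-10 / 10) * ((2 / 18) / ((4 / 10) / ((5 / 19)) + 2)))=175 / 6732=0.03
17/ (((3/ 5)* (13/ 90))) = 2550/ 13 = 196.15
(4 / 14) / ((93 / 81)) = 54 / 217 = 0.25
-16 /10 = -8 /5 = -1.60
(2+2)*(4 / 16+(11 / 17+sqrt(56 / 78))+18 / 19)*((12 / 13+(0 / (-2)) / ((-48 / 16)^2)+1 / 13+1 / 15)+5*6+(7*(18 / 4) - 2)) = 7268*sqrt(273) / 585+4329911 / 9690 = 652.12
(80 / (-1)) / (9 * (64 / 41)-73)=3280 / 2417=1.36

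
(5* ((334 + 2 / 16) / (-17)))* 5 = -66825 / 136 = -491.36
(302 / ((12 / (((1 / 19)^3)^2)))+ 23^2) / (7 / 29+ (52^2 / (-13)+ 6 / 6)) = -4330385166905 / 1692522614856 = -2.56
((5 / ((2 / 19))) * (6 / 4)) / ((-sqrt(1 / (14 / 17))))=-285 * sqrt(238) / 68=-64.66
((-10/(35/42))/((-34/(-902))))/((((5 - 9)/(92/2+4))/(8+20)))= 111423.53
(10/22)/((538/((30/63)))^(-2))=31911201/55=580203.65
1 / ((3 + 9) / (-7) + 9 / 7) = -7 / 3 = -2.33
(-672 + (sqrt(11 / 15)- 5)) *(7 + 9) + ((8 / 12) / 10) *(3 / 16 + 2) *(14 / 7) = -259961 / 24 + 16 *sqrt(165) / 15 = -10818.01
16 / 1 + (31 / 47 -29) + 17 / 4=-1521 / 188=-8.09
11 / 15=0.73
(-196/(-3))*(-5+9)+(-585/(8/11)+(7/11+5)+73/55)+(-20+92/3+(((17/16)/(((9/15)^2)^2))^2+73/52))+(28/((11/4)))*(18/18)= -536349557141/1200925440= -446.61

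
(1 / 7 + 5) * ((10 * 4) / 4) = 360 / 7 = 51.43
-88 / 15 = -5.87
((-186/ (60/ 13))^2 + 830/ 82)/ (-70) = -6700269/ 287000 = -23.35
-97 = -97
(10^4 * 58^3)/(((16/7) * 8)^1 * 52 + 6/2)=13657840000/6677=2045505.47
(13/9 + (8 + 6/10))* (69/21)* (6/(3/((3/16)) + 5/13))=270296/22365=12.09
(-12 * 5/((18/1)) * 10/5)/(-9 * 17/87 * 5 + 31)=-145/483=-0.30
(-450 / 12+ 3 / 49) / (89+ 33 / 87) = -35467 / 84672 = -0.42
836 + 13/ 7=5865/ 7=837.86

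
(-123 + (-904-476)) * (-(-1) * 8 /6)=-2004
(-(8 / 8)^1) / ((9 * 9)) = -1 / 81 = -0.01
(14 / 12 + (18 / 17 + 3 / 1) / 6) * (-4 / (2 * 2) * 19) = -1786 / 51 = -35.02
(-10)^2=100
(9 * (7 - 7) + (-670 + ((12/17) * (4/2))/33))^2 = 15695579524/34969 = 448842.68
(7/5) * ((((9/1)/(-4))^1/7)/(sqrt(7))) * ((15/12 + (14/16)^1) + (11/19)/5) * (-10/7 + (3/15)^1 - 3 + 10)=-1548027 * sqrt(7)/1862000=-2.20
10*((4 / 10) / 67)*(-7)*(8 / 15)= -224 / 1005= -0.22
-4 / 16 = -1 / 4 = -0.25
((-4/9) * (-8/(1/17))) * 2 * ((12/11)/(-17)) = -256/33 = -7.76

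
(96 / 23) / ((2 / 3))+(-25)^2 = 14519 / 23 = 631.26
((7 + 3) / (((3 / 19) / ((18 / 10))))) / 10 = 57 / 5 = 11.40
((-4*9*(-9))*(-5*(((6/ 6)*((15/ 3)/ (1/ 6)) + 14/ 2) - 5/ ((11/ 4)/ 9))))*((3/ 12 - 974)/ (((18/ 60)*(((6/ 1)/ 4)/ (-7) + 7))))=175902300/ 11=15991118.18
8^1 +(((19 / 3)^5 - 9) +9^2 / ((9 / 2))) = 2480230 / 243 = 10206.71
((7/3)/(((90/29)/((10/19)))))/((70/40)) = 116/513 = 0.23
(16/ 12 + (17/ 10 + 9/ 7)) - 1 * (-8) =12.32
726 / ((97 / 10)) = 7260 / 97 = 74.85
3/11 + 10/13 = 149/143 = 1.04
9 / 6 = 3 / 2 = 1.50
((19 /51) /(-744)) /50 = -19 /1897200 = -0.00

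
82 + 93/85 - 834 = -750.91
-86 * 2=-172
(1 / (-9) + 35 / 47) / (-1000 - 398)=-134 / 295677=-0.00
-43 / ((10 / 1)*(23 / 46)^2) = -86 / 5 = -17.20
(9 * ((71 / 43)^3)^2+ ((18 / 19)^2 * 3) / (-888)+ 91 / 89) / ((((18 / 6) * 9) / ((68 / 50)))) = 46858806072869204743 / 5072399358197991975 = 9.24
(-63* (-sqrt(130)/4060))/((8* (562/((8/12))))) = 3* sqrt(130)/1303840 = 0.00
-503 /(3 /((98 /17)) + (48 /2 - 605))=49294 /56887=0.87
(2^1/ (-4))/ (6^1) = -1/ 12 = -0.08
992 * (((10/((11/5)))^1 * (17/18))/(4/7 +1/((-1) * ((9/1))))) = 2951200/319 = 9251.41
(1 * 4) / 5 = 4 / 5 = 0.80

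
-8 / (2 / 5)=-20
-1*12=-12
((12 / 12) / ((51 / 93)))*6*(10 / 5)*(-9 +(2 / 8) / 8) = -26691 / 136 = -196.26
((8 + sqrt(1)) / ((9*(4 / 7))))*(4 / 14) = 1 / 2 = 0.50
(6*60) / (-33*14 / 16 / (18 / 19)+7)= -17280 / 1127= -15.33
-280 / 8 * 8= -280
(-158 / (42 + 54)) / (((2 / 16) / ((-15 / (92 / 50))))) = 9875 / 92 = 107.34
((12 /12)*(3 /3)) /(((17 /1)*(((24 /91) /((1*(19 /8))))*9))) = 1729 /29376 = 0.06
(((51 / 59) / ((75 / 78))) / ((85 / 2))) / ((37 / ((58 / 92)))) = 2262 / 6276125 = 0.00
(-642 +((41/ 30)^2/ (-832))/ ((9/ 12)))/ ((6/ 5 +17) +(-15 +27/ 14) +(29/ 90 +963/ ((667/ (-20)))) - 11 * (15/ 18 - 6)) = -19.22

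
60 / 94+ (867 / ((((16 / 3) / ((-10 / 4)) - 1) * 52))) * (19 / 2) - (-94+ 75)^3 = 33282817 / 4888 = 6809.09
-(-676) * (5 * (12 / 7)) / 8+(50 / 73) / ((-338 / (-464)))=62629790 / 86359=725.23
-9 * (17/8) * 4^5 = -19584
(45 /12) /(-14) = -15 /56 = -0.27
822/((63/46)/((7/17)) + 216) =12604/3363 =3.75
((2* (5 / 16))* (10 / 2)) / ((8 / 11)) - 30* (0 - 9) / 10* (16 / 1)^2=442643 / 64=6916.30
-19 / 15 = -1.27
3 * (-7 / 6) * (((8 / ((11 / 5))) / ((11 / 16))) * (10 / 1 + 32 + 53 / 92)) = -2193520 / 2783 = -788.19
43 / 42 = 1.02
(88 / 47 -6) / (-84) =97 / 1974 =0.05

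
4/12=1/3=0.33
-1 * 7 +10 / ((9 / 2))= -4.78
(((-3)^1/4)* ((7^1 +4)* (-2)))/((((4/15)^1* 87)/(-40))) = -825/29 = -28.45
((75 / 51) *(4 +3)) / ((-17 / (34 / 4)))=-5.15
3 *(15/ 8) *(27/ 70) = 243/ 112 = 2.17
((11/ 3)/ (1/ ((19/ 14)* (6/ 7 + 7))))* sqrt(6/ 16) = 11495* sqrt(6)/ 1176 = 23.94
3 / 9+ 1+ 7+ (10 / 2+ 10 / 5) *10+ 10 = 265 / 3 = 88.33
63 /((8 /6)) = 189 /4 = 47.25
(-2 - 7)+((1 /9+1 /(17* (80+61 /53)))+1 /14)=-81226309 /9212742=-8.82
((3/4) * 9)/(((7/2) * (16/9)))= 243/224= 1.08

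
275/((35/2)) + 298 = 2196/7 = 313.71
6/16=3/8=0.38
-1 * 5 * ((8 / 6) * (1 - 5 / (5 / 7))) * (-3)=-120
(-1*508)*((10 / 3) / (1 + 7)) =-635 / 3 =-211.67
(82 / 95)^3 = 551368 / 857375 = 0.64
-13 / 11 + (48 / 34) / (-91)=-20375 / 17017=-1.20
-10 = -10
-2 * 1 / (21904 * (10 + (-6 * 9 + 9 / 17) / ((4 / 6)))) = 17 / 13071212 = 0.00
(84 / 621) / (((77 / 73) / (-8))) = -2336 / 2277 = -1.03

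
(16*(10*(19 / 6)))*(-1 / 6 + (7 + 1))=35720 / 9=3968.89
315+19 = 334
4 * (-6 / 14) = -12 / 7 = -1.71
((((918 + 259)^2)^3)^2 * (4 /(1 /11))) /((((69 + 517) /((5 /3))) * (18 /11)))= 4276346905527238902891584225123421070205 /7911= 540557060488843243950396200000000000.00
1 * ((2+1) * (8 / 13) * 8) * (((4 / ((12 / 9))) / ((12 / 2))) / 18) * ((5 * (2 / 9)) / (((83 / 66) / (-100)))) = -352000 / 9711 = -36.25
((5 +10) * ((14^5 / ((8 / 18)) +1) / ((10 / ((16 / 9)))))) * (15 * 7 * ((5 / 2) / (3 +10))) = 65159500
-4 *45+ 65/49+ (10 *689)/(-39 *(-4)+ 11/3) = -3180815/23471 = -135.52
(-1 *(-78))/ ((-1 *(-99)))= 26/ 33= 0.79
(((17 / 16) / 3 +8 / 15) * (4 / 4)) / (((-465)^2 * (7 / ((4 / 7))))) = 0.00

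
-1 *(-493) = 493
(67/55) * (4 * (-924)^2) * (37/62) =384820128/155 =2482710.50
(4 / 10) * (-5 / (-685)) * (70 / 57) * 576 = 5376 / 2603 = 2.07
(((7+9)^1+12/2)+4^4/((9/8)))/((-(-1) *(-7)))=-2246/63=-35.65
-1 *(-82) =82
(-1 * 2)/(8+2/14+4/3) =-42/199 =-0.21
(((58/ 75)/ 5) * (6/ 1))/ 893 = 116/ 111625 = 0.00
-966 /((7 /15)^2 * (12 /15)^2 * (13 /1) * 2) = -388125 /1456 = -266.57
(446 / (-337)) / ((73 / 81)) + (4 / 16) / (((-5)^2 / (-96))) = -1493574 / 615025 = -2.43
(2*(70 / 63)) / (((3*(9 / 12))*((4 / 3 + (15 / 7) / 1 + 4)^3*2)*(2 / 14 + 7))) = 0.00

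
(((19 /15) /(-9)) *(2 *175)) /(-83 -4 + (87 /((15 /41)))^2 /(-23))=382375 /19760571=0.02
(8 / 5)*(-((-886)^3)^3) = 2691494421246139644397334528 / 5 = 538298884249227928879466900.00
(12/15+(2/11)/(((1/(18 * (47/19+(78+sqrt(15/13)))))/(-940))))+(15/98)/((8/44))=-4609654229/18620 - 33840 * sqrt(195)/143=-250869.22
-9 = -9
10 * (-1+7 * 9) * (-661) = -409820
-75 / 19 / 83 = -75 / 1577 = -0.05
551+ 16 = 567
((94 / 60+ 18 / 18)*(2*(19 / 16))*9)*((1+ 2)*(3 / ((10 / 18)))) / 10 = 355509 / 4000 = 88.88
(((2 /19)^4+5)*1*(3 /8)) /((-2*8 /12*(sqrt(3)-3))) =1954863*sqrt(3) /8340544+5864589 /8340544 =1.11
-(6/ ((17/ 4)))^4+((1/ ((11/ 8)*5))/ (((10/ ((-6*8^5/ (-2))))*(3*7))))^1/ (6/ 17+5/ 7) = 174516219904/ 2916970925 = 59.83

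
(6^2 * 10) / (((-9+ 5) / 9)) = -810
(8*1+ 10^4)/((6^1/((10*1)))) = 16680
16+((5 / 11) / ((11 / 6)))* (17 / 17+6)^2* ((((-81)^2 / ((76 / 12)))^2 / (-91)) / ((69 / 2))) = -54029898556 / 13060619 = -4136.86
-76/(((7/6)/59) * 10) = -13452/35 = -384.34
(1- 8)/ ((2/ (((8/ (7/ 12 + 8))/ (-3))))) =112/ 103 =1.09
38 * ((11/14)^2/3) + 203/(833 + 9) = 498860/61887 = 8.06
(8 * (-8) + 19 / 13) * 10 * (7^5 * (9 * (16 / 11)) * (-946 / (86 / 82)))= 1613455865280 / 13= 124111989636.92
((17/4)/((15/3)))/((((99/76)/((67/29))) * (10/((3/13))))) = 0.03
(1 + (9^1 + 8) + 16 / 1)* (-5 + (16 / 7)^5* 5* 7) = 177849750 / 2401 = 74073.20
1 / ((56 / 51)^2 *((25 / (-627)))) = -1630827 / 78400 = -20.80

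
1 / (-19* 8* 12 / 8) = -1 / 228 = -0.00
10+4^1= 14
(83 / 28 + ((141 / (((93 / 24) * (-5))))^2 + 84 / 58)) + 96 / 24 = 1197290583 / 19508300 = 61.37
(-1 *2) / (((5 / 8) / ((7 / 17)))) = -112 / 85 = -1.32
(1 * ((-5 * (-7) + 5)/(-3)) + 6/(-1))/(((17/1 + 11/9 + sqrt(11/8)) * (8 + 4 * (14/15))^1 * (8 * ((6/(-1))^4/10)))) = -29725/339414768 + 725 * sqrt(22)/603404032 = -0.00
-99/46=-2.15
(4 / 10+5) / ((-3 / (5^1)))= -9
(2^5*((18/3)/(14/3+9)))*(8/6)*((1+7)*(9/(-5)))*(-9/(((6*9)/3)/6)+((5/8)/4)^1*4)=131328/205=640.62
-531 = -531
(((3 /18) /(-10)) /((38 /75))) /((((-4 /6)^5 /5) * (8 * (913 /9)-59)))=54675 /32943872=0.00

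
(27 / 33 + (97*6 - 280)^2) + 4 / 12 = 3009770 / 33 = 91205.15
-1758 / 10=-175.80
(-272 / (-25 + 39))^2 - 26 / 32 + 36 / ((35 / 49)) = 1674063 / 3920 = 427.06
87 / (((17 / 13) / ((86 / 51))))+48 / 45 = 490954 / 4335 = 113.25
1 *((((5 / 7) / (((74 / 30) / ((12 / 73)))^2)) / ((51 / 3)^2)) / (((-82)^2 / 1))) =40500 / 24809200250863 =0.00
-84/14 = -6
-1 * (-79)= 79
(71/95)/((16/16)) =71/95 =0.75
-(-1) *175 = 175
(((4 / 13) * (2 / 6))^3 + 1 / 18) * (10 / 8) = 33595 / 474552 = 0.07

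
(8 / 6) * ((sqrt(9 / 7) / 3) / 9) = 4 * sqrt(7) / 189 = 0.06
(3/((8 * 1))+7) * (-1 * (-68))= 1003/2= 501.50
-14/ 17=-0.82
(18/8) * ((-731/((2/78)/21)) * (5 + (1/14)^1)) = -54651753/8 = -6831469.12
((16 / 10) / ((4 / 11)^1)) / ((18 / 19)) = 209 / 45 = 4.64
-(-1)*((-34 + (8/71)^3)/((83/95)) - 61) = -2968107283/29706613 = -99.91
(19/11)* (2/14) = 19/77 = 0.25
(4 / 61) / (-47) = -4 / 2867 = -0.00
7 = 7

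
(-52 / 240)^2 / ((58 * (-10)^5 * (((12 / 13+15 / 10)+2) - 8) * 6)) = 2197 / 5825520000000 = 0.00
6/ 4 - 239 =-475/ 2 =-237.50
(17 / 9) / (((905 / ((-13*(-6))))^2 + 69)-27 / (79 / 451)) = 0.04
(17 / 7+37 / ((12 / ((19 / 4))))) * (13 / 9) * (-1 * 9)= -74581 / 336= -221.97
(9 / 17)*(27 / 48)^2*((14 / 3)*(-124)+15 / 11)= -4629393 / 47872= -96.70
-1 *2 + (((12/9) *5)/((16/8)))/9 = -44/27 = -1.63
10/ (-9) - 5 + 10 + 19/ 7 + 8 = 920/ 63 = 14.60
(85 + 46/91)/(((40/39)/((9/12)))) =70029/1120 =62.53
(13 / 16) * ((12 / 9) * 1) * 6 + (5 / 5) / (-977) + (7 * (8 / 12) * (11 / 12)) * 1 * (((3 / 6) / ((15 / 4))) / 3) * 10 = 1329535 / 158274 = 8.40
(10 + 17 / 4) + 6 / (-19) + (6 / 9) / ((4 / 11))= 3595 / 228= 15.77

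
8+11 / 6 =59 / 6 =9.83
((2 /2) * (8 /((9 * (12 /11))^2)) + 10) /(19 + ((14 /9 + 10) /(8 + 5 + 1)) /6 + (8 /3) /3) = 102907 /204390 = 0.50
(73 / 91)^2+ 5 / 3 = 57392 / 24843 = 2.31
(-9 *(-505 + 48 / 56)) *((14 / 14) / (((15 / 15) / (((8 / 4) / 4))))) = 31761 / 14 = 2268.64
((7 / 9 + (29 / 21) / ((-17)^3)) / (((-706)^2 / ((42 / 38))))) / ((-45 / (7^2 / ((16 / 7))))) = -8254295 / 10049941143072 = -0.00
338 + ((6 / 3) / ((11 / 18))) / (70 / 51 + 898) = 42634765 / 126137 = 338.00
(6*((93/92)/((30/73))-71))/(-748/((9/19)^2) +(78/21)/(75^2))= 0.12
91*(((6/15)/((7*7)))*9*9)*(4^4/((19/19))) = 539136/35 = 15403.89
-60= -60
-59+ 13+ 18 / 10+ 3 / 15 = -44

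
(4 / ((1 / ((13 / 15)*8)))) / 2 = 208 / 15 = 13.87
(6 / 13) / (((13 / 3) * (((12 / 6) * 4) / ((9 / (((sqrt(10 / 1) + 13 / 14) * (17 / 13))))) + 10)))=7329 / 678467 - 9996 * sqrt(10) / 8820071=0.01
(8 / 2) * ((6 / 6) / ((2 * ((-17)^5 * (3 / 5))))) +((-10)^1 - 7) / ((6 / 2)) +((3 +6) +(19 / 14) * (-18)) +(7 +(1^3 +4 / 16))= -1532025983 / 119267988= -12.85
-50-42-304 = -396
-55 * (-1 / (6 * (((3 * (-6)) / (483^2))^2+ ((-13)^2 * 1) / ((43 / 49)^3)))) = 267103067235935 / 7286802758499354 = 0.04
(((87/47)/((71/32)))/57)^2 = 861184/4019940409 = 0.00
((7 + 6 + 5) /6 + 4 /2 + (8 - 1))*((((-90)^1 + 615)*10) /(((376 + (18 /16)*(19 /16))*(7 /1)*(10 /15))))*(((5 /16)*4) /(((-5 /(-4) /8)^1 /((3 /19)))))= 41472000 /917681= 45.19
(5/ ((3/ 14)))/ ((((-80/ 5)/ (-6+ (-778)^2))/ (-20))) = 52961825/ 3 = 17653941.67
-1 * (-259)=259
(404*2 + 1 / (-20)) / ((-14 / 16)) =-32318 / 35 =-923.37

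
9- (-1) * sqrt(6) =sqrt(6)+9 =11.45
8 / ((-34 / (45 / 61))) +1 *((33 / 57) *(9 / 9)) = 0.41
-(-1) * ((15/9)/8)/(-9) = -0.02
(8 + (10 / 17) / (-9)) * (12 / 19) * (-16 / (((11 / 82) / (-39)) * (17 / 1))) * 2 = 165647872 / 60401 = 2742.47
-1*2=-2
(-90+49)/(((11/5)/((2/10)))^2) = -41/121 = -0.34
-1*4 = -4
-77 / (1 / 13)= -1001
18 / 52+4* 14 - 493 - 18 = -11821 / 26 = -454.65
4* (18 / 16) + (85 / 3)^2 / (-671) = 39901 / 12078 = 3.30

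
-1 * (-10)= 10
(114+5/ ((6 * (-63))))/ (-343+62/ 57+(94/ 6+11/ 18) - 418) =-818653/ 5340783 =-0.15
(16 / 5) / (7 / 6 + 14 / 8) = 192 / 175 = 1.10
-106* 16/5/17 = -1696/85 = -19.95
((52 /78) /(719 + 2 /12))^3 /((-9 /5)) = -64 /144615520575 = -0.00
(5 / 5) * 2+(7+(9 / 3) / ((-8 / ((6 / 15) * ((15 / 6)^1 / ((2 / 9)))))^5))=9260037 / 1048576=8.83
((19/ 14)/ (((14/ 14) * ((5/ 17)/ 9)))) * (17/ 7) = 49419/ 490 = 100.86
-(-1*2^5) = 32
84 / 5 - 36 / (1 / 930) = -167316 / 5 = -33463.20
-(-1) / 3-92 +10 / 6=-90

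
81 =81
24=24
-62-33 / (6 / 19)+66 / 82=-13587 / 82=-165.70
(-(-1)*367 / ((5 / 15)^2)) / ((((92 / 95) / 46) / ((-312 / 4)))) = -12237615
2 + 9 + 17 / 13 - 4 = 108 / 13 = 8.31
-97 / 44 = -2.20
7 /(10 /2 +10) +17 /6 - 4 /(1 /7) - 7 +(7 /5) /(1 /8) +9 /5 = -187 /10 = -18.70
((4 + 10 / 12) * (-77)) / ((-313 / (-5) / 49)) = -547085 / 1878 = -291.31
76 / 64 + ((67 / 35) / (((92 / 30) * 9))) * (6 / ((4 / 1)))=3327 / 2576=1.29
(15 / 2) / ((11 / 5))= 75 / 22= 3.41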